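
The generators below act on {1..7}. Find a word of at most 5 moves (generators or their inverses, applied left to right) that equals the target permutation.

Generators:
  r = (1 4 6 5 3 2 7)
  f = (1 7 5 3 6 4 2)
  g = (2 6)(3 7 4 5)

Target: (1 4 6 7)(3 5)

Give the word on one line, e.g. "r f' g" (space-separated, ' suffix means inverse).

g r' r' f'

  after g: (2 6)(3 7 4 5)
  after r': (1 7)(2 4 6 3)
  after r': (1 2)(5 6)
  after f': (1 4 6 7)(3 5)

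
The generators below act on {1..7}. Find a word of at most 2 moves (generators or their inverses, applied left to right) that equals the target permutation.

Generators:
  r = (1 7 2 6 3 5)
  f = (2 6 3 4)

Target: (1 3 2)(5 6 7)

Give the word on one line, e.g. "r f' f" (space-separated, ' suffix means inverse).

  after r': (1 5 3 6 2 7)
  after r': (1 3 2)(5 6 7)

r' r'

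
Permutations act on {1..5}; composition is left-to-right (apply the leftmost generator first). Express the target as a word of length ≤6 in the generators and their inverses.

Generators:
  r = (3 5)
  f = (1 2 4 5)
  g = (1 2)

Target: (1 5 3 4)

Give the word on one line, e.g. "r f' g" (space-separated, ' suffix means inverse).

  after r': (3 5)
  after f: (1 2 4 5 3)
  after f: (1 4)(2 5 3)
  after f: (1 5 3 4 2)
  after g': (1 5 3 4)

r' f f f g'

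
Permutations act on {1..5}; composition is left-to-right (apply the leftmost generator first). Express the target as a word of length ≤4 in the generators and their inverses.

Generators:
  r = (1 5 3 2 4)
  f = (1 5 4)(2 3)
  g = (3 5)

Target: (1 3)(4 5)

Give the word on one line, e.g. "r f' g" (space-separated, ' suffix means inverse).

  after g': (3 5)
  after f: (1 5 2 3 4)
  after r: (1 3)(4 5)

g' f r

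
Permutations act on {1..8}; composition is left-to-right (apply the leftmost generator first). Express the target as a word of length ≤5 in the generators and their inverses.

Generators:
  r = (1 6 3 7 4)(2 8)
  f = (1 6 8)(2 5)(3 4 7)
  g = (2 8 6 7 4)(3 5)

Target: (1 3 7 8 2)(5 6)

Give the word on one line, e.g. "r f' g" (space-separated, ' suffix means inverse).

  after r: (1 6 3 7 4)(2 8)
  after g: (1 7 2 6 5 3 4)
  after r': (1 3 7 8 2)(5 6)

r g r'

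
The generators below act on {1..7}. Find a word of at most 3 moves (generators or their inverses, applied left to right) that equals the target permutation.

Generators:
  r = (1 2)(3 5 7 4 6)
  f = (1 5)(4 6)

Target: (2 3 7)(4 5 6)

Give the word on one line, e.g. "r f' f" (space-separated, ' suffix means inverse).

  after r': (1 2)(3 6 4 7 5)
  after f': (1 2 5 3 4 7)
  after r': (2 3 7)(4 5 6)

r' f' r'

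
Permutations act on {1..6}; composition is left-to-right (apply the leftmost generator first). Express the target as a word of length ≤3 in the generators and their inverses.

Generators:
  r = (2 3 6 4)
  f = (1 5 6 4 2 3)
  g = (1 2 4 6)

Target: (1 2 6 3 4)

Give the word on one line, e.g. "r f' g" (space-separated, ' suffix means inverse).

  after r': (2 4 6 3)
  after g: (1 2 6 3 4)

r' g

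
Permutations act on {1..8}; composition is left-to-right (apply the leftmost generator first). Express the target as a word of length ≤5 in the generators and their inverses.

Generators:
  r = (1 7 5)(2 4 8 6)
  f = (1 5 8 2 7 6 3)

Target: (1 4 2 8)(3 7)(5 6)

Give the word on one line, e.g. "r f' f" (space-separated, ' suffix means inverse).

f f r'

  after f: (1 5 8 2 7 6 3)
  after f: (1 8 7 3 5 2 6)
  after r': (1 4 2 8)(3 7)(5 6)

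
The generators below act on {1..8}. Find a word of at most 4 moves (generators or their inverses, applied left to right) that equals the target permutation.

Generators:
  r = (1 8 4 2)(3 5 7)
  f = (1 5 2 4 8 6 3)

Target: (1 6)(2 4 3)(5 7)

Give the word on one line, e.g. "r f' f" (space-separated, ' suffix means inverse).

  after f': (1 3 6 8 4 2 5)
  after f': (1 6 4 5 3 8 2)
  after r: (1 6 2 8)(3 4 7)
  after r: (1 6)(2 4 3)(5 7)

f' f' r r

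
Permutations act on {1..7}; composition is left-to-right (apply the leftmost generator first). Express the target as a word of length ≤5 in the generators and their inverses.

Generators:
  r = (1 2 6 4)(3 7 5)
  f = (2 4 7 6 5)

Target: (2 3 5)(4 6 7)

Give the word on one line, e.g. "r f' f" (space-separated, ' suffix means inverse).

  after r: (1 2 6 4)(3 7 5)
  after f: (1 4)(2 5 3 6 7)
  after r: (2 3 4)(5 7 6)
  after f': (2 3)(4 5)
  after f': (2 3 5)(4 6 7)

r f r f' f'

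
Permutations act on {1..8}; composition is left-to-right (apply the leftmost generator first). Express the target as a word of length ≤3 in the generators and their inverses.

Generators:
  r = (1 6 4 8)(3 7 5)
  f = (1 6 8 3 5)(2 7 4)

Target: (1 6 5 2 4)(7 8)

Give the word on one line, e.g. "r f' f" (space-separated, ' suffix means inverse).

r' f'

  after r': (1 8 4 6)(3 5 7)
  after f': (1 6 5 2 4)(7 8)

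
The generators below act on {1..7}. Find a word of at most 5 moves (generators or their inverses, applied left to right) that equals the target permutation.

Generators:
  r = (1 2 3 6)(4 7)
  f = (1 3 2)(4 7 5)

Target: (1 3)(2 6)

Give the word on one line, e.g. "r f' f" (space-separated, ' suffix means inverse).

r' f' f' r f

  after r': (1 6 3 2)(4 7)
  after f': (1 6)(5 7)
  after f': (1 6 2 3)(4 5)
  after r: (2 6 3)(4 5 7)
  after f: (1 3)(2 6)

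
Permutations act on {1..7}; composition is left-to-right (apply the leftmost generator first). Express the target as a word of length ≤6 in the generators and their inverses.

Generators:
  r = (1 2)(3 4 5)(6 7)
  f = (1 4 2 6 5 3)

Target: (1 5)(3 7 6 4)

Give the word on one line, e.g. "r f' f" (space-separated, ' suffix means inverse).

  after f': (1 3 5 6 2 4)
  after f': (1 5 2)(3 6 4)
  after r': (1 4 5)(3 7 6)
  after r': (1 3 6 5 2)
  after r': (1 5)(3 7 6 4)

f' f' r' r' r'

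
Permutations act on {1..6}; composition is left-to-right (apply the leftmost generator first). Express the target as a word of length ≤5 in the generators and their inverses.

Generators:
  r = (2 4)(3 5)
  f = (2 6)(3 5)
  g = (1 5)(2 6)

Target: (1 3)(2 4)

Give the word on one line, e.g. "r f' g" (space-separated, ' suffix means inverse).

r g' f

  after r: (2 4)(3 5)
  after g': (1 5 3)(2 4 6)
  after f: (1 3)(2 4)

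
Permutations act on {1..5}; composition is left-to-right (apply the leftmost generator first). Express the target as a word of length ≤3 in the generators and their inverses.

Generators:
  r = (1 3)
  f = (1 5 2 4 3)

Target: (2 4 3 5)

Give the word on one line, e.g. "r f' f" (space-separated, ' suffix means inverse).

  after r: (1 3)
  after f: (2 4 3 5)

r f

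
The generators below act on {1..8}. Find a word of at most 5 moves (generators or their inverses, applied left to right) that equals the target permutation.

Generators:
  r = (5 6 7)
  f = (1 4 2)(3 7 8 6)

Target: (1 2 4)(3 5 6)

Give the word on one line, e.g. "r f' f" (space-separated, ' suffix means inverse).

r' f r f

  after r': (5 7 6)
  after f: (1 4 2)(3 7)(5 8 6)
  after r: (1 4 2)(3 5 8 7)
  after f: (1 2 4)(3 5 6)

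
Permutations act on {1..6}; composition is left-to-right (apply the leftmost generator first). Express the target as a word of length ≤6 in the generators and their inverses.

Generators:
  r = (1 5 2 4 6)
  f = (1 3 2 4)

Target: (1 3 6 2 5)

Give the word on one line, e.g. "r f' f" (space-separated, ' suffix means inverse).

f f r f' f'

  after f: (1 3 2 4)
  after f: (1 2)(3 4)
  after r: (1 4 3 6)(2 5)
  after f': (1 2 5 3 6 4)
  after f': (1 3 6 2 5)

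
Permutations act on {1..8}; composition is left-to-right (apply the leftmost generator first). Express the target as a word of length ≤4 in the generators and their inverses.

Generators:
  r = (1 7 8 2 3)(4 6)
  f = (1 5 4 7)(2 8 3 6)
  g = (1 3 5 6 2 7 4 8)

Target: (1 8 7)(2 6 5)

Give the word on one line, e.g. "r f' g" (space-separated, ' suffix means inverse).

  after r: (1 7 8 2 3)(4 6)
  after f: (2 6 7 3 5 4)
  after g: (1 3 6 4 7 5 8)
  after f': (1 8 7)(2 6 5)

r f g f'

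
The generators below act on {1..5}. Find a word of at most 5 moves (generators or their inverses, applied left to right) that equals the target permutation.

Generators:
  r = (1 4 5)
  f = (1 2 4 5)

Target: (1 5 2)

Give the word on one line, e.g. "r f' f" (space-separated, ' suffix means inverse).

  after f: (1 2 4 5)
  after r: (1 2 5 4)
  after f': (2 4 5)
  after r': (1 5 2)

f r f' r'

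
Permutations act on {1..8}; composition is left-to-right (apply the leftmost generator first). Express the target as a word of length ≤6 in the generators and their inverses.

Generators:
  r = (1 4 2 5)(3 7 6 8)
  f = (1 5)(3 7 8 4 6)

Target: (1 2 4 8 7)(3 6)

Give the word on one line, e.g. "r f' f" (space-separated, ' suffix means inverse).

  after f': (1 5)(3 6 4 8 7)
  after f': (3 4 7 6 8)
  after f': (1 5)(3 8 6 7 4)
  after r': (1 2 4 8 7)(3 6)

f' f' f' r'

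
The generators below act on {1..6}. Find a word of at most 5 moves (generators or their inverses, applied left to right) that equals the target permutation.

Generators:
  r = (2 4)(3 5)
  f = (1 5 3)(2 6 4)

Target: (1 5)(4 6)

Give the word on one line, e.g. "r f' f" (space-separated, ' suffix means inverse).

r' f' r r f'

  after r': (2 4)(3 5)
  after f': (1 3)(2 6)
  after r: (1 5 3)(2 6 4)
  after r: (1 3)(2 6)
  after f': (1 5)(4 6)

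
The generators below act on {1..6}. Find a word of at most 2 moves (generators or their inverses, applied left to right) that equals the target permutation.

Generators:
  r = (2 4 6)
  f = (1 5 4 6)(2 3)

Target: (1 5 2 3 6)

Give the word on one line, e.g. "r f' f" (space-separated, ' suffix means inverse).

f r'

  after f: (1 5 4 6)(2 3)
  after r': (1 5 2 3 6)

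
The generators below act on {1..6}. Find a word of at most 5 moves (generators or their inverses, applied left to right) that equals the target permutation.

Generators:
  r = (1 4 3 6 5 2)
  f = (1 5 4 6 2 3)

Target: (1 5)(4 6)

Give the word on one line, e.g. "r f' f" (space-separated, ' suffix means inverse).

  after r': (1 2 5 6 3 4)
  after f': (1 6 2)(3 5 4)
  after f': (1 4 2 3)
  after f': (1 5)(4 6)

r' f' f' f'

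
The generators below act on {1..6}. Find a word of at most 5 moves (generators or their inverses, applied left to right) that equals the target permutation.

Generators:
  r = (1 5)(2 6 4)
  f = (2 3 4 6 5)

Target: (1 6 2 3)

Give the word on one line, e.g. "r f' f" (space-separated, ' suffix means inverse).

f' f' r f'

  after f': (2 5 6 4 3)
  after f': (2 6 3 5 4)
  after r: (1 5 2 4 6 3)
  after f': (1 6 2 3)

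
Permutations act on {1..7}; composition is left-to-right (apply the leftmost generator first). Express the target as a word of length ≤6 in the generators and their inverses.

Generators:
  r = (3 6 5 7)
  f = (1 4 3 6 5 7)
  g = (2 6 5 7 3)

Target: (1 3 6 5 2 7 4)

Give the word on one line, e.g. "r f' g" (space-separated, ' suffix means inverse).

f r g r f

  after f: (1 4 3 6 5 7)
  after r: (1 4 6 7)(3 5)
  after g: (1 4 5 2 6 3 7)
  after r: (1 4 7)(2 5)
  after f: (1 3 6 5 2 7 4)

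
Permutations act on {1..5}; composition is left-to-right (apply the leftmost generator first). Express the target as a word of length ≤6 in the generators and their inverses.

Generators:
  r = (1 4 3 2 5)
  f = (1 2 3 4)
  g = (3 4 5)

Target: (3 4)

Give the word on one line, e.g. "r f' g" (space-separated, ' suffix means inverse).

r' g r' f g

  after r': (1 5 2 3 4)
  after g: (1 3 5 2 4)
  after r': (1 4 5 3 2)
  after f: (4 5)
  after g: (3 4)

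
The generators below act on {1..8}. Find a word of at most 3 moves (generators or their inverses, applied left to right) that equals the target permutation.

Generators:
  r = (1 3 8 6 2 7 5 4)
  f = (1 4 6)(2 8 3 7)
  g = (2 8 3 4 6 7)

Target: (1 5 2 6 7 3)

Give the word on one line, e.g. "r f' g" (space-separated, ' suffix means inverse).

g' r' r'

  after g': (2 7 6 4 3 8)
  after r': (1 4)(5 7 8 6)
  after r': (1 5 2 6 7 3)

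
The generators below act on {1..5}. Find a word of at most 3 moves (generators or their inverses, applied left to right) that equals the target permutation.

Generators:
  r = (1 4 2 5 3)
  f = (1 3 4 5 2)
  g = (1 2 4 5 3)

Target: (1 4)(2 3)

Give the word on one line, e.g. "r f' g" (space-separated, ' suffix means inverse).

f' g

  after f': (1 2 5 4 3)
  after g: (1 4)(2 3)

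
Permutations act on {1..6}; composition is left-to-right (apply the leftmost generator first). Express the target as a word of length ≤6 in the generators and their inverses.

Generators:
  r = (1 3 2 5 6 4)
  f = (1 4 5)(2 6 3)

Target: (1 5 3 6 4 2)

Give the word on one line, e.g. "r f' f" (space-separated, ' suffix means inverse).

r' f r f' r

  after r': (1 4 6 5 2 3)
  after f: (1 5 6)(3 4)
  after r: (1 6 3)(2 5 4)
  after f': (1 2 4 3 5)
  after r: (1 5 3 6 4 2)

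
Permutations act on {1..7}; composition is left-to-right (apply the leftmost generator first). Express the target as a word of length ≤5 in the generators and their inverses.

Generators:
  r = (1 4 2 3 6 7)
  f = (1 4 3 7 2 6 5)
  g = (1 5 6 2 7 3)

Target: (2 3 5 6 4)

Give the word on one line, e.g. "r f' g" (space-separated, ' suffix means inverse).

  after r: (1 4 2 3 6 7)
  after r: (1 2 6)(3 7 4)
  after r: (1 3)(2 7)(4 6)
  after g: (2 3 5 6 4)

r r r g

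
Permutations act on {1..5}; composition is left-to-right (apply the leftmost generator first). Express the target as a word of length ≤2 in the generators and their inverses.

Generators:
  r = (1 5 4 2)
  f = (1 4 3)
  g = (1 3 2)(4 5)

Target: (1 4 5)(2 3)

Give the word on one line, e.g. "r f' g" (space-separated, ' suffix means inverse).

g f'

  after g: (1 3 2)(4 5)
  after f': (1 4 5)(2 3)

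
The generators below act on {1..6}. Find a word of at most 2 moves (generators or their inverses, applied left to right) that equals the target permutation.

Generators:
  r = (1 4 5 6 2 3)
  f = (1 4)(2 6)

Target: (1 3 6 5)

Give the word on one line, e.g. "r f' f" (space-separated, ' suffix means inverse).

r' f'

  after r': (1 3 2 6 5 4)
  after f': (1 3 6 5)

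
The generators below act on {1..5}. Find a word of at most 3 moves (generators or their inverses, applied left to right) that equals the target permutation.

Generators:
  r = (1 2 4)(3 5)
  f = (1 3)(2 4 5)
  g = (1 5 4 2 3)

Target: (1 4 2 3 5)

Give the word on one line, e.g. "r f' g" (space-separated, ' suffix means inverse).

  after f: (1 3)(2 4 5)
  after g': (1 2 5 4)
  after r: (1 4 2 3 5)

f g' r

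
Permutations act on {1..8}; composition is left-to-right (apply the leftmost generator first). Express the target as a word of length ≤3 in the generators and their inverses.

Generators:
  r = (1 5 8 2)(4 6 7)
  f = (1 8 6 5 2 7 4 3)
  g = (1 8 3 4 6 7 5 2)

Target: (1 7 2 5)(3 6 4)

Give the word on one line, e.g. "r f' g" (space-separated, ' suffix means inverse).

g r' g'

  after g: (1 8 3 4 6 7 5 2)
  after r': (1 5 8 3 7)
  after g': (1 7 2 5)(3 6 4)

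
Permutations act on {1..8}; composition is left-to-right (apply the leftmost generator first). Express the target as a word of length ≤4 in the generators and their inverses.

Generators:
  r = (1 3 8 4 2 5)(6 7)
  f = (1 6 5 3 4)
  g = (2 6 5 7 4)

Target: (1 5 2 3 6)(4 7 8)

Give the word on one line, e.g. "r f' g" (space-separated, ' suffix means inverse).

g f' g r

  after g: (2 6 5 7 4)
  after f': (1 4 2)(3 5 7)
  after g: (1 2)(3 7)(4 6 5)
  after r: (1 5 2 3 6)(4 7 8)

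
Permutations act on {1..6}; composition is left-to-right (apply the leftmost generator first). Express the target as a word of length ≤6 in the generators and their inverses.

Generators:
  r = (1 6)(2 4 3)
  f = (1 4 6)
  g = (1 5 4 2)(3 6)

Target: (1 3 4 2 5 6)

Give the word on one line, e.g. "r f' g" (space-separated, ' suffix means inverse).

  after g': (1 2 4 5)(3 6)
  after r': (1 3)(4 5 6)
  after g': (1 6 5 3 2 4)
  after g': (1 3 4 2 5 6)

g' r' g' g'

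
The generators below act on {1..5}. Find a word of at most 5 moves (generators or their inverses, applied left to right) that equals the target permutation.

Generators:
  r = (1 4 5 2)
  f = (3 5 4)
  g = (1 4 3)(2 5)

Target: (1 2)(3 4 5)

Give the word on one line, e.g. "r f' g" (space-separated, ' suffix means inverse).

  after r: (1 4 5 2)
  after r: (1 5)(2 4)
  after g': (1 2)(3 4 5)

r r g'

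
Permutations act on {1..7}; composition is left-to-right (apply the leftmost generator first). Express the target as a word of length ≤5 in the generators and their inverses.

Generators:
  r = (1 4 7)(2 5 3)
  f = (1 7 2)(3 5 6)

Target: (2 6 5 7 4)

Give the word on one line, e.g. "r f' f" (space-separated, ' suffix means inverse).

  after r': (1 7 4)(2 3 5)
  after f: (1 2 5)(3 6)(4 7)
  after f: (2 6 5 7 4)

r' f f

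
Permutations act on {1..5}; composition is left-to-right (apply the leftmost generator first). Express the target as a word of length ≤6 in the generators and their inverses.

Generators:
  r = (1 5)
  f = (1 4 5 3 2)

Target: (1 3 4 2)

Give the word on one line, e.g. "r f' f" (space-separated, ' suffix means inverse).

f f f r'

  after f: (1 4 5 3 2)
  after f: (1 5 2 4 3)
  after f: (1 3 4 2 5)
  after r': (1 3 4 2)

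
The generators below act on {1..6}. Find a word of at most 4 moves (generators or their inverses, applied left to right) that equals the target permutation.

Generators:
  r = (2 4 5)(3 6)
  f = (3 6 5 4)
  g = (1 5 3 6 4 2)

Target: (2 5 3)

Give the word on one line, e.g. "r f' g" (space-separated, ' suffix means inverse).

f' r'

  after f': (3 4 5 6)
  after r': (2 5 3)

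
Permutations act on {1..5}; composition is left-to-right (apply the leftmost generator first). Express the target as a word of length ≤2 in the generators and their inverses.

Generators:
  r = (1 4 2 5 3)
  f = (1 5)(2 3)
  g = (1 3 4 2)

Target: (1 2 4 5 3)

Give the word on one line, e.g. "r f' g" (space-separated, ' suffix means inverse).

  after r': (1 3 5 2 4)
  after f: (1 2 4 5 3)

r' f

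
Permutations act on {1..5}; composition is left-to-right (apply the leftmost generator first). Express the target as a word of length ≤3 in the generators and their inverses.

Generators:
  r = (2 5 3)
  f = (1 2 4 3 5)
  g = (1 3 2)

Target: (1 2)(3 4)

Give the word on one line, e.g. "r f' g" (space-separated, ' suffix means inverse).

  after f': (1 5 3 4 2)
  after r': (1 2)(3 4)

f' r'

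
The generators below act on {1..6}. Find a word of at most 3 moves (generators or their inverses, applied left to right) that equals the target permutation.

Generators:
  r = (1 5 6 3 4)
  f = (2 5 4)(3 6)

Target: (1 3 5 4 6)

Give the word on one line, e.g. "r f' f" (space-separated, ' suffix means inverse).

r r r

  after r: (1 5 6 3 4)
  after r: (1 6 4 5 3)
  after r: (1 3 5 4 6)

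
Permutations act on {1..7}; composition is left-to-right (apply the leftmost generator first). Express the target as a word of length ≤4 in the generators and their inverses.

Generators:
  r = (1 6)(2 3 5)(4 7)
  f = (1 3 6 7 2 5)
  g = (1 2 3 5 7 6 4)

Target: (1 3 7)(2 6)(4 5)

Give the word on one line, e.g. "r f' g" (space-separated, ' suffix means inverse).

f' g f g

  after f': (1 5 2 7 6 3)
  after g: (1 7 4)(2 6 5 3)
  after f: (1 2 7 4 3 5 6)
  after g: (1 3 7)(2 6)(4 5)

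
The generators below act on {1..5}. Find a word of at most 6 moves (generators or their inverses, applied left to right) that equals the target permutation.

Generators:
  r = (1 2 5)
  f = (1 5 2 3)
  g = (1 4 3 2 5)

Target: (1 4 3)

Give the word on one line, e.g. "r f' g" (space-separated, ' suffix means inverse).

  after f: (1 5 2 3)
  after g: (3 4)
  after g: (1 4 2 5)
  after f: (1 4 3)

f g g f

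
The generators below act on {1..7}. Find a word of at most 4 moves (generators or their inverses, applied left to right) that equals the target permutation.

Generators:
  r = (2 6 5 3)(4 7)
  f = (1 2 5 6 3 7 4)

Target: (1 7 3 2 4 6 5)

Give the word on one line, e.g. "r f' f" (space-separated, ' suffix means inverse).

f' f' r' r'

  after f': (1 4 7 3 6 5 2)
  after f': (1 7 6 2 4 3 5)
  after r': (1 4 5)(2 7)(3 6)
  after r': (1 7 3 2 4 6 5)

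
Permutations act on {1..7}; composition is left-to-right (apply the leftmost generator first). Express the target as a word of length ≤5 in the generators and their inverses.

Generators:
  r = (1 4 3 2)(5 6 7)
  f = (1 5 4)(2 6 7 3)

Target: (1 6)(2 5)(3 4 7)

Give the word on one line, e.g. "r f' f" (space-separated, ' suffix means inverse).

r r f f

  after r: (1 4 3 2)(5 6 7)
  after r: (1 3)(2 4)(5 7 6)
  after f: (1 2)(3 5)(4 6)
  after f: (1 6)(2 5)(3 4 7)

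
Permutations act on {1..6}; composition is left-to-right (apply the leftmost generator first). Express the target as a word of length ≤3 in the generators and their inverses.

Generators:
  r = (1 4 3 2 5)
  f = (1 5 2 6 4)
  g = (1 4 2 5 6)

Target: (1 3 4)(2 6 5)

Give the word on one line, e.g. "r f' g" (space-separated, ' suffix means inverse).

g' f' r'

  after g': (1 6 5 2 4)
  after f': (1 2 6)
  after r': (1 3 4)(2 6 5)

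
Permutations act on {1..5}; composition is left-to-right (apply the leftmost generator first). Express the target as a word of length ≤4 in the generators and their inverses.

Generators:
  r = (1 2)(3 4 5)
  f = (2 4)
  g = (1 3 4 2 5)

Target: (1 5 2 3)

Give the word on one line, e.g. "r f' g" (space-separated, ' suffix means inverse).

  after f: (2 4)
  after g': (1 5 2 3)

f g'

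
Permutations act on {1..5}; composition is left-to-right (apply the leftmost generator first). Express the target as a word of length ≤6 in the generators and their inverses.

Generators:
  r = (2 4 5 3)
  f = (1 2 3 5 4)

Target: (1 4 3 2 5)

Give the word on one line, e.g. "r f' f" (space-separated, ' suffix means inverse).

  after r: (2 4 5 3)
  after f': (1 4 3)(2 5)
  after f': (1 5)(2 3 4)
  after r': (1 4 3 2 5)

r f' f' r'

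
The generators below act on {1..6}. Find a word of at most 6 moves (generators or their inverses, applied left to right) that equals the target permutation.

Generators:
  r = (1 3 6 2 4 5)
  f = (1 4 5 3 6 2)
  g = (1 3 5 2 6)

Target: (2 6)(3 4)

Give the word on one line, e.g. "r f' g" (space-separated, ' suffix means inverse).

r f' g' f' r

  after r: (1 3 6 2 4 5)
  after f': (1 5 2)
  after g': (1 3)(2 6)
  after f': (1 5 4)(2 3)
  after r: (2 6)(3 4)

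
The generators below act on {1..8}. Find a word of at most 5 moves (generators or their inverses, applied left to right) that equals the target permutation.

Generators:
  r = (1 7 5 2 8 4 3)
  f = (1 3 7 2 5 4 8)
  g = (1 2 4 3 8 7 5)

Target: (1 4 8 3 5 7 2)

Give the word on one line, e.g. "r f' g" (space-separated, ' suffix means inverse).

g r' f

  after g: (1 2 4 3 8 7 5)
  after r': (1 5 3 2 8)
  after f: (1 4 8 3 5 7 2)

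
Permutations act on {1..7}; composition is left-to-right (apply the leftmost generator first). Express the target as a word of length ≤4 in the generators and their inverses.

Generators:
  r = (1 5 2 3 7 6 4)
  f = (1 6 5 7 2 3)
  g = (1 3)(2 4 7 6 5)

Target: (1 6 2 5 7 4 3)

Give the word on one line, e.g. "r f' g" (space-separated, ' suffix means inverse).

f' r g

  after f': (1 3 2 7 5 6)
  after r: (1 7 2 6 5 4)
  after g: (1 6 2 5 7 4 3)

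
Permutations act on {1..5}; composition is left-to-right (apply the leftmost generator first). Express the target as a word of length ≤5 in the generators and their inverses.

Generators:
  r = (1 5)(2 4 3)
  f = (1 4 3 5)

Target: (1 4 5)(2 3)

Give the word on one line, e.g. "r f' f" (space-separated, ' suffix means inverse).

  after r': (1 5)(2 3 4)
  after r': (2 4 3)
  after f: (1 4 5)(2 3)

r' r' f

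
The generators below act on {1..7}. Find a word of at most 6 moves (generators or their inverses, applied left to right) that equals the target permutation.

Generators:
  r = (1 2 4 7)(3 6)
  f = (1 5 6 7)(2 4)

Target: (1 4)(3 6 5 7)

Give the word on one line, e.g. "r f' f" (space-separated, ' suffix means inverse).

  after f: (1 5 6 7)(2 4)
  after f: (1 6)(5 7)
  after f: (1 7 6 5)(2 4)
  after r': (1 4)(3 6 5 7)

f f f r'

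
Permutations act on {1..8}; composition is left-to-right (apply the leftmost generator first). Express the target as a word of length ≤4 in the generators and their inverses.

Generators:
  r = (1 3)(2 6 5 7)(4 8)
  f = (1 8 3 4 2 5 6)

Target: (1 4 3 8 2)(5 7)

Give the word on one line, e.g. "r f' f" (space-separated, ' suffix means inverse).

r f

  after r: (1 3)(2 6 5 7)(4 8)
  after f: (1 4 3 8 2)(5 7)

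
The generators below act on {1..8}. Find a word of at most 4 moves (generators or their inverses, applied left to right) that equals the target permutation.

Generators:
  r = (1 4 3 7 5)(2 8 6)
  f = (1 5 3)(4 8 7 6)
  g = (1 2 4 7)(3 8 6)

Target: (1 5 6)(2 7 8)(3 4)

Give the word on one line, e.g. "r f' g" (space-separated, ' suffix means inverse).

  after f: (1 5 3)(4 8 7 6)
  after g: (1 5 8)(2 4 6 7 3)
  after g: (1 5 6)(2 7 8)(3 4)

f g g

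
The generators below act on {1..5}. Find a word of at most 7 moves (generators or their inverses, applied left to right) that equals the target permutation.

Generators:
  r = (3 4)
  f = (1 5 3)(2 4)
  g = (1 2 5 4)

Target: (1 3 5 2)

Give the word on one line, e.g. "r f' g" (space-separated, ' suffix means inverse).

r f' g r r

  after r: (3 4)
  after f': (1 3 2 4 5)
  after g: (1 3 5 2)
  after r: (1 4 3 5 2)
  after r: (1 3 5 2)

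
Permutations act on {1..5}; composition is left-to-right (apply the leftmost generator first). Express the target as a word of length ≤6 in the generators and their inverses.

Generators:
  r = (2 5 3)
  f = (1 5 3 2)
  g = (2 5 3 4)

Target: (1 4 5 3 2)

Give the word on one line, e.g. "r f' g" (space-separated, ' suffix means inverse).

r f' g' r'

  after r: (2 5 3)
  after f': (1 2)
  after g': (1 4 3 5 2)
  after r': (1 4 5 3 2)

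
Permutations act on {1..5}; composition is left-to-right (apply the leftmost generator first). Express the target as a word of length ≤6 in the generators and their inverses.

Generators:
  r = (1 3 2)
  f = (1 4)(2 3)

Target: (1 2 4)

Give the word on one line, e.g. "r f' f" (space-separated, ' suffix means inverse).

r' f' r f r

  after r': (1 2 3)
  after f': (1 3 4)
  after r: (1 2)(3 4)
  after f: (1 3)(2 4)
  after r: (1 2 4)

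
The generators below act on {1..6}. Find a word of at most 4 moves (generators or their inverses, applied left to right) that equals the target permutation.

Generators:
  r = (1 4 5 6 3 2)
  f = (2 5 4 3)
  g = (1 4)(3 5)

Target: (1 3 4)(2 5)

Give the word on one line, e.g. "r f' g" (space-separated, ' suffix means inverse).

g' f

  after g': (1 4)(3 5)
  after f: (1 3 4)(2 5)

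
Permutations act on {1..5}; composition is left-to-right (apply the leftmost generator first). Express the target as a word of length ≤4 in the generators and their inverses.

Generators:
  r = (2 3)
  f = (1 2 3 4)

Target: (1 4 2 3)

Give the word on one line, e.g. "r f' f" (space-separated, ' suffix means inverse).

  after r': (2 3)
  after f': (1 4 3)
  after r: (1 4 2 3)

r' f' r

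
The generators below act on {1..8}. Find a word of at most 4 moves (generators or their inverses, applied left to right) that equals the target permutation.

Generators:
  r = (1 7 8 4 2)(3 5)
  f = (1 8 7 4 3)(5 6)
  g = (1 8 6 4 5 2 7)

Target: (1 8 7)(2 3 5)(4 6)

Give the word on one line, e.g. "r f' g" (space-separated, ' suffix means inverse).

g' r

  after g': (1 7 2 5 4 6 8)
  after r: (1 8 7)(2 3 5)(4 6)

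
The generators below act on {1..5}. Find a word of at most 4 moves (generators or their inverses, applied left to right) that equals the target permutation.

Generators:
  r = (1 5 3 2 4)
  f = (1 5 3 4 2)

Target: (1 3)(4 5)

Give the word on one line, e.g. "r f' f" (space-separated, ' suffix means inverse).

  after r: (1 5 3 2 4)
  after f: (1 3)(4 5)

r f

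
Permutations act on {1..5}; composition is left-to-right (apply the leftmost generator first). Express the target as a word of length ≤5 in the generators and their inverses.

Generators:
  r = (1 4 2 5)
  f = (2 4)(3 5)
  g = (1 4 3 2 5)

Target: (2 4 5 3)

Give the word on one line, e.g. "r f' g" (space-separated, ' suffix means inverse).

  after g: (1 4 3 2 5)
  after r: (1 2)(3 5 4)
  after r: (1 5 2 4 3)
  after r: (3 4)
  after f': (2 4 5 3)

g r r r f'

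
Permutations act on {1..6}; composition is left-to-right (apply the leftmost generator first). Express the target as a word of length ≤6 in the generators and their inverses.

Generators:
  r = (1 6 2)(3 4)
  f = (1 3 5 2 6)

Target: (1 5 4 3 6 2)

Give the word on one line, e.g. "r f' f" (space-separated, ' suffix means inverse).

f r' r' f r'

  after f: (1 3 5 2 6)
  after r': (1 4 3 5 6 2)
  after r': (1 3 5)
  after f: (1 5 3 2 6)
  after r': (1 5 4 3 6 2)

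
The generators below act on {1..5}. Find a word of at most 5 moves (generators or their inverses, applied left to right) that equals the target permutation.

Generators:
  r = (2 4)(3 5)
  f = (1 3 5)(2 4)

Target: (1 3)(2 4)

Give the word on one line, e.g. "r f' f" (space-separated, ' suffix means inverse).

f f r'

  after f: (1 3 5)(2 4)
  after f: (1 5 3)
  after r': (1 3)(2 4)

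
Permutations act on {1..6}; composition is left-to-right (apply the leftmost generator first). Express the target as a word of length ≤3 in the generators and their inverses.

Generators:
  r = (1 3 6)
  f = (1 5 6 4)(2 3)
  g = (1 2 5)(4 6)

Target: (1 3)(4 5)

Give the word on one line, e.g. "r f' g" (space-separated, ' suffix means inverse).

f f r'

  after f: (1 5 6 4)(2 3)
  after f: (1 6)(4 5)
  after r': (1 3)(4 5)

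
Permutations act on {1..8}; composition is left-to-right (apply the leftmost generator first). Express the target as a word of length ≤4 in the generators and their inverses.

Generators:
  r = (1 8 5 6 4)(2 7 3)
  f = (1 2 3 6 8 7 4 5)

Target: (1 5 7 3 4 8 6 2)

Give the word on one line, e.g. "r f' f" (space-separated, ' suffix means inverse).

r f' r'

  after r: (1 8 5 6 4)(2 7 3)
  after f': (1 6 7 2 8 4 5 3)
  after r': (1 5 7 3 4 8 6 2)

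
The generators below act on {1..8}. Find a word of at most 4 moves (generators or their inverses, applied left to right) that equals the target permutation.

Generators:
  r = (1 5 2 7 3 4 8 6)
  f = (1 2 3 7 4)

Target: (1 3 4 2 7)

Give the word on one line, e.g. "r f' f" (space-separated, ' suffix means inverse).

  after f: (1 2 3 7 4)
  after f: (1 3 4 2 7)

f f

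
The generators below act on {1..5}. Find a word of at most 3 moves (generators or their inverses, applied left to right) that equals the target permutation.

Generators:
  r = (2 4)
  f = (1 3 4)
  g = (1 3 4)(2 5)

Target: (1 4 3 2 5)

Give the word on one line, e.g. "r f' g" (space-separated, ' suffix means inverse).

  after g: (1 3 4)(2 5)
  after r: (1 3 2 5 4)
  after f: (1 4 3 2 5)

g r f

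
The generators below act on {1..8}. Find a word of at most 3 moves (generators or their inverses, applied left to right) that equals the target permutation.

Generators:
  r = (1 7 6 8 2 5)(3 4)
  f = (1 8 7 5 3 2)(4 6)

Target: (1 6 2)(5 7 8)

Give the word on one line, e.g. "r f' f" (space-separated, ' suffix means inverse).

  after r: (1 7 6 8 2 5)(3 4)
  after r: (1 6 2)(5 7 8)

r r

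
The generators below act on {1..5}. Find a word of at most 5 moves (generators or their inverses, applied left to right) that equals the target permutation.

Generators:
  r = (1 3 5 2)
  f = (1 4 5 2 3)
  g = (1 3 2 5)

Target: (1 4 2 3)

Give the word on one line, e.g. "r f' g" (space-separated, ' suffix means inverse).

  after f': (1 3 2 5 4)
  after g': (4 5)
  after f: (1 4 2 3)

f' g' f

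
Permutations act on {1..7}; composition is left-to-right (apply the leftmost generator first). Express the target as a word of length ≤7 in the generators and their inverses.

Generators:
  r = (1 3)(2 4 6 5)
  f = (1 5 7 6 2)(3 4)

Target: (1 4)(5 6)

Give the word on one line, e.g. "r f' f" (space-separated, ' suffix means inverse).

  after r: (1 3)(2 4 6 5)
  after f: (1 4 2 3 5)(6 7)
  after r: (1 6 7 5 3 2)
  after f: (1 2 5 4 3)
  after r: (1 4)(5 6)

r f r f r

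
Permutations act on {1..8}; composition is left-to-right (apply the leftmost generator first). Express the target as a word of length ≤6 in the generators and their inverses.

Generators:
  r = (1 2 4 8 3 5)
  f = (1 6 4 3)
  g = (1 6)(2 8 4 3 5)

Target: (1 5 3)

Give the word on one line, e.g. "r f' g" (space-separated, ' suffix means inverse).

  after r': (1 5 3 8 4 2)
  after r': (1 3 4)(2 5 8)
  after g: (1 5 4 6)
  after f: (1 5 3)

r' r' g f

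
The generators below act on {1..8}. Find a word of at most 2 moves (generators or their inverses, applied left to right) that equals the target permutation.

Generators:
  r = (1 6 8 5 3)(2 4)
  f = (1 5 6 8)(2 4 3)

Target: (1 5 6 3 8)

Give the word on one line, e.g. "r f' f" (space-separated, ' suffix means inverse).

  after r': (1 3 5 8 6)(2 4)
  after r': (1 5 6 3 8)

r' r'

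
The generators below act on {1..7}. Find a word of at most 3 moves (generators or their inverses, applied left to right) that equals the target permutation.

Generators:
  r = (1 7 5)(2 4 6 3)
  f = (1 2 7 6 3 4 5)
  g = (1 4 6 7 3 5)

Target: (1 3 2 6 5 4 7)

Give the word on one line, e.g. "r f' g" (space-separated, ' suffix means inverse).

r g

  after r: (1 7 5)(2 4 6 3)
  after g: (1 3 2 6 5 4 7)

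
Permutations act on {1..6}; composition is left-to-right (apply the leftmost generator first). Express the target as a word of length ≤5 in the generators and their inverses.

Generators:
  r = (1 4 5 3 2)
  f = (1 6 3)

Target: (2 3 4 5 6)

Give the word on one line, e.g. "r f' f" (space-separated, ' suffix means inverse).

f r f'

  after f: (1 6 3)
  after r: (1 6 2)(3 4 5)
  after f': (2 3 4 5 6)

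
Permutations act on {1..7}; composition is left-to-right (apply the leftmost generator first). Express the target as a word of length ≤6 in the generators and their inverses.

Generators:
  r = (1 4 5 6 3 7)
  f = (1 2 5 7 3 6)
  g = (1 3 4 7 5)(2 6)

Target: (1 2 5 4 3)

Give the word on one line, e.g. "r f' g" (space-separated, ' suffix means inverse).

g r f' f'

  after g: (1 3 4 7 5)(2 6)
  after r: (1 7 6 2 3 5 4)
  after f': (1 5 4 6)(2 7 3)
  after f': (1 2 5 4 3)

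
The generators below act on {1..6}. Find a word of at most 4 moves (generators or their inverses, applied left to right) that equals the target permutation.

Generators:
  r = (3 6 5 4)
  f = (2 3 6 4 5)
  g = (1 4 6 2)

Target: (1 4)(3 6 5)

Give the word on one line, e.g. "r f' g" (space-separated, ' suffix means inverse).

f f g

  after f: (2 3 6 4 5)
  after f: (2 6 5 3 4)
  after g: (1 4)(3 6 5)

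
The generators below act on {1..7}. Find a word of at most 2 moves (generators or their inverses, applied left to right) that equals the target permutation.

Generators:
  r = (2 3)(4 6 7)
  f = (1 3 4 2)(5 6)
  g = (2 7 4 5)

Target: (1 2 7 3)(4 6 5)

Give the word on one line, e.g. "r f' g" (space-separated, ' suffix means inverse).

  after g: (2 7 4 5)
  after f': (1 2 7 3)(4 6 5)

g f'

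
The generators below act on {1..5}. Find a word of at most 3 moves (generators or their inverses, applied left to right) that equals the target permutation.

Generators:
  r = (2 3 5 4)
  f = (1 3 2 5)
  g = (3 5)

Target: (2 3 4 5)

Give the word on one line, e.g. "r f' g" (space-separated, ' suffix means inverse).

r r g

  after r: (2 3 5 4)
  after r: (2 5)(3 4)
  after g: (2 3 4 5)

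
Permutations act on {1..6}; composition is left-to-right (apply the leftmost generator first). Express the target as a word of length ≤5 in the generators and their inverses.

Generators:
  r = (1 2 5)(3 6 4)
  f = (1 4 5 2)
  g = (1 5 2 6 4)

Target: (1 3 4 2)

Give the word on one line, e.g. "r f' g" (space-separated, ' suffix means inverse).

  after f: (1 4 5 2)
  after f: (1 5)(2 4)
  after f: (1 2 5 4)
  after g: (1 6 4 5)
  after r': (1 3 4 2)

f f f g r'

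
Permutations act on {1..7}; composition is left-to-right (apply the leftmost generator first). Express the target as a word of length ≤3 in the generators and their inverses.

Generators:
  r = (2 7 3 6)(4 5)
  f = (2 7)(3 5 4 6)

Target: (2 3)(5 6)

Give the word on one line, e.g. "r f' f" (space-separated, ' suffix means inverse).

f' r

  after f': (2 7)(3 6 4 5)
  after r: (2 3)(5 6)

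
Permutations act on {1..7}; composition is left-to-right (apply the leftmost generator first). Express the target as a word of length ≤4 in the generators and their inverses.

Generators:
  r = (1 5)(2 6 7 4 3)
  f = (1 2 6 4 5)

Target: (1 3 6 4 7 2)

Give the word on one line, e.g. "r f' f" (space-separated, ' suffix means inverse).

r' r' f r'

  after r': (1 5)(2 3 4 7 6)
  after r': (2 4 6 3 7)
  after f: (1 2 5)(3 7 6)
  after r': (1 3 6 4 7 2)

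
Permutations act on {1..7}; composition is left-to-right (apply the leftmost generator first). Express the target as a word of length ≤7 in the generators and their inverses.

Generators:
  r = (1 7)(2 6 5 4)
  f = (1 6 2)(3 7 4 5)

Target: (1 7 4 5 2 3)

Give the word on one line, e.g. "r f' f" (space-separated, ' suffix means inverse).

f' r r f' f'

  after f': (1 2 6)(3 5 4 7)
  after r: (1 6 7 3 4)(2 5)
  after r: (1 5 6)(2 4 7 3)
  after f': (1 4 3 6 2 7 5)
  after f': (1 7 4 5 2 3)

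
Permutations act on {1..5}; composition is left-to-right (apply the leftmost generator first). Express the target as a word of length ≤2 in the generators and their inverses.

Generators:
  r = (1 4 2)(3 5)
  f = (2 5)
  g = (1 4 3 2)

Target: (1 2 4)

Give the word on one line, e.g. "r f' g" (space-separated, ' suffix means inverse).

r r

  after r: (1 4 2)(3 5)
  after r: (1 2 4)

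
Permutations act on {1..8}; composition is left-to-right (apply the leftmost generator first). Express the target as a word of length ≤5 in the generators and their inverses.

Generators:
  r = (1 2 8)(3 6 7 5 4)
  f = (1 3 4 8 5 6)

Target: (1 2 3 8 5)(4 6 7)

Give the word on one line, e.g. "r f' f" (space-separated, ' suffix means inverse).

  after r: (1 2 8)(3 6 7 5 4)
  after f': (1 2 4)(3 5)(6 7 8)
  after f': (1 2 3 8 5)(4 6 7)

r f' f'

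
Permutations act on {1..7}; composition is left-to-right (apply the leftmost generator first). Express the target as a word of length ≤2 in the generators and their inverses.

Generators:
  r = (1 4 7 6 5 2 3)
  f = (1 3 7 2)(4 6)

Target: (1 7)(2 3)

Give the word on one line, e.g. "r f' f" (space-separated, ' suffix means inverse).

f f

  after f: (1 3 7 2)(4 6)
  after f: (1 7)(2 3)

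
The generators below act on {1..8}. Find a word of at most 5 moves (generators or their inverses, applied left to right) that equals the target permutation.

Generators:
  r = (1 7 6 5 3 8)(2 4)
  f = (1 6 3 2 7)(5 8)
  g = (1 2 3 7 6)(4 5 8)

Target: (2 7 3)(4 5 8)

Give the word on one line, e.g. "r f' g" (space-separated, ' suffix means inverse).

  after g': (1 6 7 3 2)(4 8 5)
  after f': (2 7 6)(4 5)
  after f': (1 7)(3 6)(4 8 5)
  after g: (1 6 7 2 3)
  after g: (2 7 3)(4 5 8)

g' f' f' g g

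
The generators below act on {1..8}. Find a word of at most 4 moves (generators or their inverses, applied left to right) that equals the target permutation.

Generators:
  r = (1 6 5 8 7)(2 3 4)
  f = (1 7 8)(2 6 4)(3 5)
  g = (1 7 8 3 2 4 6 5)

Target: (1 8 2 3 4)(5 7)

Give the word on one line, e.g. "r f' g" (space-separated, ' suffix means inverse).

g r'

  after g: (1 7 8 3 2 4 6 5)
  after r': (1 8 2 3 4)(5 7)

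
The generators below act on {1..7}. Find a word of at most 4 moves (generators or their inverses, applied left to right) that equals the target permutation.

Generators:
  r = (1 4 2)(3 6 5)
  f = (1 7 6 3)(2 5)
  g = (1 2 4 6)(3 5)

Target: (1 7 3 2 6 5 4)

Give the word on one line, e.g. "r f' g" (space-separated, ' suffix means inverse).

f r'

  after f: (1 7 6 3)(2 5)
  after r': (1 7 3 2 6 5 4)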